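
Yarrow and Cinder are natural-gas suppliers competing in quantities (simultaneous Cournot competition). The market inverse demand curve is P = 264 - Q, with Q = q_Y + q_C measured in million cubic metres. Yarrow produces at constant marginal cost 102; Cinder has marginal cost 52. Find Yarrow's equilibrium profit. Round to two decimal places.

1393.78

Yarrow's profit: π_Y = (264 - Q)q_Y - (102q_Y). Setting ∂π_Y/∂q_Y = 0: 162 - 2q_Y - (q_C) = 0.
Cinder's first-order condition: 212 - 2q_C - (q_Y) = 0.
So q_Y = (162 - q_C)/2 and q_C = (212 - q_Y)/2.
Substituting one into the other gives q_Y = 112/3 and q_C = 262/3.
Price P = 264 - 374/3 = 418/3.
Yarrow's profit: (418/3 - 102)·(112/3) = 1393.7778.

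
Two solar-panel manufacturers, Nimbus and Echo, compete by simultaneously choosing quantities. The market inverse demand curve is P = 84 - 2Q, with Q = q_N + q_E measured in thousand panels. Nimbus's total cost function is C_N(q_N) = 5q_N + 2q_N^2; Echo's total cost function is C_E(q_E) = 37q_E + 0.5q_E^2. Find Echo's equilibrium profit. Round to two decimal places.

Nimbus's profit: π_N = (84 - 2Q)q_N - (5q_N + 2q_N²). Setting ∂π_N/∂q_N = 0: 79 - 8q_N - 2(q_E) = 0.
Echo's profit: π_E = (84 - 2Q)q_E - (37q_E + (1/2)q_E²). Setting ∂π_E/∂q_E = 0: 47 - 5q_E - 2(q_N) = 0.
Rearranging gives the reaction functions q_N = (79 - 2q_E)/8 and q_E = (47 - 2q_N)/5.
Solving the pair: q_N = 301/36, q_E = 109/18.
Price P = 84 - 2·(173/12) = 331/6.
Echo's profit: (331/6)·(109/18) - 37·(109/18) - (1/2)(109/18)² = 91.6744.

91.67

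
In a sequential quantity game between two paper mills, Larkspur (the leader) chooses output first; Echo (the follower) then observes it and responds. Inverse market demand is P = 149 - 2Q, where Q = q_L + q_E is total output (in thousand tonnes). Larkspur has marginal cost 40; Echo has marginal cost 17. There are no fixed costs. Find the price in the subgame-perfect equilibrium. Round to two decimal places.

Solve by backward induction. Given q_L, the follower Echo maximises π_E = (149 - 2q_L - 2q_E)q_E - 17q_E.
Follower FOC: 132 - 2q_L - 4q_E = 0, so q_E(q_L) = (132 - 2q_L)/4.
Larkspur substitutes q_E(q_L) into its own profit: π_L = q_L(149 - 2q_L - (132 - 2q_L)/2) - 40q_L = (83 - q_L)q_L - 40q_L.
Maximising: ∂π_L/∂q_L = 43 - 2q_L = 0, giving q_L = 43/2.
Then q_E = (132 - 2·(43/2))/4 = 89/4.
Total output Q = 175/4, so price P = 149 - 2·(175/4) = 123/2.

61.50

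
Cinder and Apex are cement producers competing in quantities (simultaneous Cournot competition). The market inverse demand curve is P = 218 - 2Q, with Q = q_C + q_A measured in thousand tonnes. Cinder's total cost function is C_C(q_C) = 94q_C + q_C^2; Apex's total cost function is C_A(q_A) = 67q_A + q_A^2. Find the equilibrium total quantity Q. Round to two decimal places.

34.38

Cinder's profit: π_C = (218 - 2Q)q_C - (94q_C + q_C²). Setting ∂π_C/∂q_C = 0: 124 - 6q_C - 2(q_A) = 0.
Apex's profit: π_A = (218 - 2Q)q_A - (67q_A + q_A²). Setting ∂π_A/∂q_A = 0: 151 - 6q_A - 2(q_C) = 0.
Best responses: q_C = (124 - 2q_A)/6, q_A = (151 - 2q_C)/6.
Substituting one into the other gives q_C = 221/16 and q_A = 329/16.
Total output Q = 221/16 + 329/16 = 275/8.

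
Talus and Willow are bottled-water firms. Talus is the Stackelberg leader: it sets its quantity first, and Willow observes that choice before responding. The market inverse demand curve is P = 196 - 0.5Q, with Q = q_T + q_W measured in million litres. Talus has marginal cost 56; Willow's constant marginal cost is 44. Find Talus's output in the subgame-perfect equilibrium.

The follower Willow best-responds to any q_T: π_W = (196 - 0.5Q)q_W - 44q_W.
Follower FOC: 152 - (1/2)q_T - q_W = 0, so q_W(q_T) = (152 - (1/2)q_T).
Talus substitutes q_W(q_T) into its own profit: π_T = q_T(196 - (1/2)q_T - (152 - (1/2)q_T)/2) - 56q_T = (120 - (1/4)q_T)q_T - 56q_T.
Maximising: ∂π_T/∂q_T = 64 - (1/2)q_T = 0, giving q_T = 128.
Then q_W = (152 - (1/2)·128) = 88.

128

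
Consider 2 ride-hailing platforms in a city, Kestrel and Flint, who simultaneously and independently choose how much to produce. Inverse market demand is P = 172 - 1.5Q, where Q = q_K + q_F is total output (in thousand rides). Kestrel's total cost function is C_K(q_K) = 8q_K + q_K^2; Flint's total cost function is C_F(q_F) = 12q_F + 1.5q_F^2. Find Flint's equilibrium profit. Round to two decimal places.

1195.68

Kestrel's profit: π_K = (172 - 1.5Q)q_K - (8q_K + q_K²). Setting ∂π_K/∂q_K = 0: 164 - 5q_K - (3/2)(q_F) = 0.
Flint's first-order condition: 160 - 6q_F - (3/2)(q_K) = 0.
So q_K = (164 - (3/2)q_F)/5 and q_F = (160 - (3/2)q_K)/6.
Solving the pair: q_K = 992/37, q_F = 19.9640.
Price P = 172 - (3/2)·46.7748 = 101.8378.
Flint's profit: 101.8378·19.9640 - 12·19.9640 - (3/2)·19.9640² = 1195.6796.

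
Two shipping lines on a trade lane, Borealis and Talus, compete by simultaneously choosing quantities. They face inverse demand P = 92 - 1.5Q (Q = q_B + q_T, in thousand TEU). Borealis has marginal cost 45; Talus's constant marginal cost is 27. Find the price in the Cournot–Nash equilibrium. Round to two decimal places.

54.67

Borealis's profit: π_B = (92 - 1.5Q)q_B - (45q_B). Setting ∂π_B/∂q_B = 0: 47 - 3q_B - (3/2)(q_T) = 0.
Talus's profit: π_T = (92 - 1.5Q)q_T - (27q_T). Setting ∂π_T/∂q_T = 0: 65 - 3q_T - (3/2)(q_B) = 0.
Rearranging gives the reaction functions q_B = (47 - (3/2)q_T)/3 and q_T = (65 - (3/2)q_B)/3.
Substituting one into the other gives q_B = 58/9 and q_T = 166/9.
Total output Q = 224/9, so price P = 92 - (3/2)·(224/9) = 164/3.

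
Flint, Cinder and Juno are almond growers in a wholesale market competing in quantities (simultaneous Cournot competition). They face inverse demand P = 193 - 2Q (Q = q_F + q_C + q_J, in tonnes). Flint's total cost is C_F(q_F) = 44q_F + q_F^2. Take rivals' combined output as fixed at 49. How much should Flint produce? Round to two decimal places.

With rivals' combined output fixed at 49, Flint's profit is π_F = (193 - 2·49 - 2q_F)q_F - (44q_F + q_F²) = (95 - 2q_F)q_F - (44q_F + q_F²).
∂π_F/∂q_F = 51 - 6q_F = 0, so q_F = 17/2.

8.50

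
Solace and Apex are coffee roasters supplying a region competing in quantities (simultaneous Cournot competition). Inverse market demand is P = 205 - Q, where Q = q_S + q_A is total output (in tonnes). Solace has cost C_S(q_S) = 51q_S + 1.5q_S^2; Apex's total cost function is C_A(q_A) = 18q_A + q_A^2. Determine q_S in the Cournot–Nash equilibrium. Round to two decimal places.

Solace's profit: π_S = (205 - Q)q_S - (51q_S + (3/2)q_S²). Setting ∂π_S/∂q_S = 0: 154 - 5q_S - (q_A) = 0.
Apex's profit: π_A = (205 - Q)q_A - (18q_A + q_A²). Setting ∂π_A/∂q_A = 0: 187 - 4q_A - (q_S) = 0.
Best responses: q_S = (154 - q_A)/5, q_A = (187 - q_S)/4.
Substituting one into the other gives q_S = 429/19 and q_A = 781/19.

22.58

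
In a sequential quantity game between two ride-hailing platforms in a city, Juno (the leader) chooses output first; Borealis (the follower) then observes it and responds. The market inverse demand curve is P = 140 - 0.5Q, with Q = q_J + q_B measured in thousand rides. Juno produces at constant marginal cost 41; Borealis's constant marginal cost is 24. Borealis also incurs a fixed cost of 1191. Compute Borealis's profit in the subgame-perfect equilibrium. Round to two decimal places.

Solve by backward induction. Given q_J, the follower Borealis maximises π_B = (140 - (1/2)q_J - (1/2)q_B)q_B - 24q_B.
∂π_B/∂q_B = 116 - (1/2)q_J - q_B = 0 gives the reaction function q_B = (116 - (1/2)q_J).
The leader anticipates this reaction. Substituting into P = 140 - 0.5Q gives P = 82 - (1/4)q_J, so π_J = (82 - (1/4)q_J)q_J - 41q_J.
Leader FOC: 41 - (1/2)q_J = 0, so q_J = 82.
Then q_B = (116 - (1/2)·82) = 75.
Price P = 140 - (1/2)·157 = 123/2.
Borealis's profit: (123/2 - 24)·75 - 1191 = 1621.5000.

1621.50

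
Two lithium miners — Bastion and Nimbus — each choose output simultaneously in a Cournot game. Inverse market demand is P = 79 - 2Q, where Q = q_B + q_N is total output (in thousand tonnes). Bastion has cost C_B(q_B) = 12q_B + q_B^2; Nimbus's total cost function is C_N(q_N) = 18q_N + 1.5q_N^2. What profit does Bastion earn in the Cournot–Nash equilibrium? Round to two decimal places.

250.16

Bastion's profit: π_B = (79 - 2Q)q_B - (12q_B + q_B²). Setting ∂π_B/∂q_B = 0: 67 - 6q_B - 2(q_N) = 0.
Nimbus's first-order condition: 61 - 7q_N - 2(q_B) = 0.
Best responses: q_B = (67 - 2q_N)/6, q_N = (61 - 2q_B)/7.
Solving the pair: q_B = 347/38, q_N = 116/19.
Price P = 79 - 2·(579/38) = 922/19.
Bastion's profit: (922/19)·(347/38) - 12·(347/38) - (347/38)² = 250.1572.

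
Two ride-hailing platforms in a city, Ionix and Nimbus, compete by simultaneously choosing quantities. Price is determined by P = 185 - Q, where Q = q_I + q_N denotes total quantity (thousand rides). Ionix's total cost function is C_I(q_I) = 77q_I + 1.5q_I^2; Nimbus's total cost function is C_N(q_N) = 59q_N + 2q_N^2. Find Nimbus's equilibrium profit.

972

Ionix's profit: π_I = (185 - Q)q_I - (77q_I + (3/2)q_I²). Setting ∂π_I/∂q_I = 0: 108 - 5q_I - (q_N) = 0.
Nimbus's profit: π_N = (185 - Q)q_N - (59q_N + 2q_N²). Setting ∂π_N/∂q_N = 0: 126 - 6q_N - (q_I) = 0.
Best responses: q_I = (108 - q_N)/5, q_N = (126 - q_I)/6.
Substituting one into the other gives q_I = 18 and q_N = 18.
Price P = 185 - 36 = 149.
Nimbus's profit: 149·18 - 59·18 - 2·18² = 972.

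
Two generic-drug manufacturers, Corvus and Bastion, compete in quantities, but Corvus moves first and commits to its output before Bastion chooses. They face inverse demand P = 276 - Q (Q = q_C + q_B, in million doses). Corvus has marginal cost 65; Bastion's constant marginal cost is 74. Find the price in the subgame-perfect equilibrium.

120

Solve by backward induction. Given q_C, the follower Bastion maximises π_B = (276 - q_C - q_B)q_B - 74q_B.
∂π_B/∂q_B = 202 - q_C - 2q_B = 0 gives the reaction function q_B = (202 - q_C)/2.
The leader anticipates this reaction. Substituting into P = 276 - Q gives P = 175 - (1/2)q_C, so π_C = (175 - (1/2)q_C)q_C - 65q_C.
Leader FOC: 110 - q_C = 0, so q_C = 110.
Then q_B = (202 - 110)/2 = 46.
Total output Q = 156, so price P = 276 - 156 = 120.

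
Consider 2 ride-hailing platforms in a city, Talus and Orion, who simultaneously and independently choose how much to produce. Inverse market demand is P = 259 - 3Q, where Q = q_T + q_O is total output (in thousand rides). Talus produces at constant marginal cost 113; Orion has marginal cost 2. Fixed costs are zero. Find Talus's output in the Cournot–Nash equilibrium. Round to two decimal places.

Talus's profit: π_T = (259 - 3Q)q_T - (113q_T). Setting ∂π_T/∂q_T = 0: 146 - 6q_T - 3(q_O) = 0.
Orion's profit: π_O = (259 - 3Q)q_O - (2q_O). Setting ∂π_O/∂q_O = 0: 257 - 6q_O - 3(q_T) = 0.
So q_T = (146 - 3q_O)/6 and q_O = (257 - 3q_T)/6.
Solving the pair: q_T = 35/9, q_O = 368/9.

3.89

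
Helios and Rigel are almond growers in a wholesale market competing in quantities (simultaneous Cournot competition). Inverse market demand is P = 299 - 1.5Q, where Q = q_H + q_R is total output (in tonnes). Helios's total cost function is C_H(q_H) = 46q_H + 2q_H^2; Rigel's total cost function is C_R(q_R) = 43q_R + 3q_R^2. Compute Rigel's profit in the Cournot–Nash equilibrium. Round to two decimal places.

2432.75

Helios's profit: π_H = (299 - 1.5Q)q_H - (46q_H + 2q_H²). Setting ∂π_H/∂q_H = 0: 253 - 7q_H - (3/2)(q_R) = 0.
Rigel's profit: π_R = (299 - 1.5Q)q_R - (43q_R + 3q_R²). Setting ∂π_R/∂q_R = 0: 256 - 9q_R - (3/2)(q_H) = 0.
Rearranging gives the reaction functions q_H = (253 - (3/2)q_R)/7 and q_R = (256 - (3/2)q_H)/9.
Solving the pair: q_H = 31.1605, q_R = 23.2510.
Price P = 299 - (3/2)·54.4115 = 217.3827.
Rigel's profit: 217.3827·23.2510 - 43·23.2510 - 3·23.2510² = 2432.7465.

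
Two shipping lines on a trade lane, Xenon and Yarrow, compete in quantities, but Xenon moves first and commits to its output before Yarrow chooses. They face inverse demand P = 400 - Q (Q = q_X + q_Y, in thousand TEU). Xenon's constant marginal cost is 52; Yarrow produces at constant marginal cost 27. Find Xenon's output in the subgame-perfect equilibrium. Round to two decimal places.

161.50

The follower Yarrow best-responds to any q_X: π_Y = (400 - Q)q_Y - 27q_Y.
Setting the follower's marginal profit to zero, 373 - q_X - 2q_Y = 0, i.e. q_Y = (373 - q_X)/2.
The leader anticipates this reaction. Substituting into P = 400 - Q gives P = 427/2 - (1/2)q_X, so π_X = (427/2 - (1/2)q_X)q_X - 52q_X.
Leader FOC: 323/2 - q_X = 0, so q_X = 323/2.
Then q_Y = (373 - 323/2)/2 = 423/4.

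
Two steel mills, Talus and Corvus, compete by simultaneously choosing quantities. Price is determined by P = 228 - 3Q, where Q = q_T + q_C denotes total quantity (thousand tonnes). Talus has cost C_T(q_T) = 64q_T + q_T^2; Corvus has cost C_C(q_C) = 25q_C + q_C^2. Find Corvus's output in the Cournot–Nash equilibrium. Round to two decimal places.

20.58

Talus's profit: π_T = (228 - 3Q)q_T - (64q_T + q_T²). Setting ∂π_T/∂q_T = 0: 164 - 8q_T - 3(q_C) = 0.
Corvus's first-order condition: 203 - 8q_C - 3(q_T) = 0.
Best responses: q_T = (164 - 3q_C)/8, q_C = (203 - 3q_T)/8.
Substituting one into the other gives q_T = 703/55 and q_C = 1132/55.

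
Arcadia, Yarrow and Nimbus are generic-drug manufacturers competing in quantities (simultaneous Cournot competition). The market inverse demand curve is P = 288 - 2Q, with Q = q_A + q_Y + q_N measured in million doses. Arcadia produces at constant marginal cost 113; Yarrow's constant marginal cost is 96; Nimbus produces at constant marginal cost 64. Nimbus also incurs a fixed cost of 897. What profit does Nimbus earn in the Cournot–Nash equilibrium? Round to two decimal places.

Arcadia's profit: π_A = (288 - 2Q)q_A - (113q_A). Setting ∂π_A/∂q_A = 0: 175 - 4q_A - 2(q_Y + q_N) = 0.
Yarrow's first-order condition: 192 - 4q_Y - 2(q_A + q_N) = 0.
Nimbus's profit: π_N = (288 - 2Q)q_N - (64q_N). Setting ∂π_N/∂q_N = 0: 224 - 4q_N - 2(q_A + q_Y) = 0.
Adding the 3 conditions: 591 − 4Q − 4Q = 0, i.e. Q = 591/8.
Back-substituting: q_A = (175 − 591/4)/2 = 109/8, q_Y = (192 − 591/4)/2 = 177/8, q_N = (224 − 591/4)/2 = 305/8.
Price P = 288 - 2·(591/8) = 561/4.
Nimbus's profit: (561/4 - 64)·(305/8) - 897 = 2010.0313.

2010.03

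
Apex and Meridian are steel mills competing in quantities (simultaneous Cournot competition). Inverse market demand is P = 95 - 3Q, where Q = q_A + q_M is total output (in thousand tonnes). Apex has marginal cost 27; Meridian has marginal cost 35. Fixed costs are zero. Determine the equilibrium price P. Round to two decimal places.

52.33

Apex's profit: π_A = (95 - 3Q)q_A - (27q_A). Setting ∂π_A/∂q_A = 0: 68 - 6q_A - 3(q_M) = 0.
Meridian's profit: π_M = (95 - 3Q)q_M - (35q_M). Setting ∂π_M/∂q_M = 0: 60 - 6q_M - 3(q_A) = 0.
Best responses: q_A = (68 - 3q_M)/6, q_M = (60 - 3q_A)/6.
Solving the pair: q_A = 76/9, q_M = 52/9.
Total output Q = 128/9, so price P = 95 - 3·(128/9) = 157/3.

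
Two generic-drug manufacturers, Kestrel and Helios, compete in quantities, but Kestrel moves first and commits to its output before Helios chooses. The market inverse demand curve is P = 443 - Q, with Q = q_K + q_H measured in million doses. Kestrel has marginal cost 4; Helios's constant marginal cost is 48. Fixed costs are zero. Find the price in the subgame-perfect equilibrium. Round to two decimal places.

124.75

The follower Helios best-responds to any q_K: π_H = (443 - Q)q_H - 48q_H.
Follower FOC: 395 - q_K - 2q_H = 0, so q_H(q_K) = (395 - q_K)/2.
Kestrel substitutes q_H(q_K) into its own profit: π_K = q_K(443 - q_K - (395 - q_K)/2) - 4q_K = (491/2 - (1/2)q_K)q_K - 4q_K.
The leader's first-order condition 483/2 - q_K = 0 yields q_K = 483/2.
Then q_H = (395 - 483/2)/2 = 307/4.
Total output Q = 1273/4, so price P = 443 - 1273/4 = 499/4.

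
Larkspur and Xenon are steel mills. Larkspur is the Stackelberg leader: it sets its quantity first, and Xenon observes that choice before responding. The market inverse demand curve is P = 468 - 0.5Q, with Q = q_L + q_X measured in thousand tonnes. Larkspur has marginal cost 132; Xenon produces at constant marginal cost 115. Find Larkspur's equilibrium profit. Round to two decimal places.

25440.25

Solve by backward induction. Given q_L, the follower Xenon maximises π_X = (468 - (1/2)q_L - (1/2)q_X)q_X - 115q_X.
∂π_X/∂q_X = 353 - (1/2)q_L - q_X = 0 gives the reaction function q_X = (353 - (1/2)q_L).
The leader anticipates this reaction. Substituting into P = 468 - 0.5Q gives P = 583/2 - (1/4)q_L, so π_L = (583/2 - (1/4)q_L)q_L - 132q_L.
Maximising: ∂π_L/∂q_L = 319/2 - (1/2)q_L = 0, giving q_L = 319.
Then q_X = (353 - (1/2)·319) = 387/2.
Price P = 468 - (1/2)·(1025/2) = 847/4.
Larkspur's profit: (847/4 - 132)·319 = 25440.2500.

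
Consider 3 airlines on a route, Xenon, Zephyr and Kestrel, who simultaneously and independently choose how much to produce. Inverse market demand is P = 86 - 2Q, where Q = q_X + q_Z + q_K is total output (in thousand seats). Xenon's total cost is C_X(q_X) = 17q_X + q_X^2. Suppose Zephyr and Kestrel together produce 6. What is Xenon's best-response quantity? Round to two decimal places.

With rivals' combined output fixed at 6, Xenon's profit is π_X = (86 - 2·6 - 2q_X)q_X - (17q_X + q_X²) = (74 - 2q_X)q_X - (17q_X + q_X²).
∂π_X/∂q_X = 57 - 6q_X = 0, so q_X = 19/2.

9.50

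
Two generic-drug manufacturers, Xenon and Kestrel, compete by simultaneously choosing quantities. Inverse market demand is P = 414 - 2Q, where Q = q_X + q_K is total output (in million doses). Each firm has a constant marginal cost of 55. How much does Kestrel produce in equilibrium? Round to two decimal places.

59.83

A representative firm's profit is π_i = q_i(414 - 2Q) - 55q_i.
First-order condition (treating rivals' output as given): 359 - 4q_i - 2q_j = 0.
With identical firms every q_j equals q_i, so q_j = q_i and 359 = 6q_i, giving q_i = 359/6.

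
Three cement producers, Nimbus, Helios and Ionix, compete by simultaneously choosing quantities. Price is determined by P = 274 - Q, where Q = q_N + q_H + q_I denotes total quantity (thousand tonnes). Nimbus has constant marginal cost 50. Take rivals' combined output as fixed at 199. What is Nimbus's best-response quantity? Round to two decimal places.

With rivals' combined output fixed at 199, Nimbus's profit is π_N = (274 - 199 - q_N)q_N - (50q_N) = (75 - q_N)q_N - (50q_N).
∂π_N/∂q_N = 25 - 2q_N = 0, so q_N = 25/2.

12.50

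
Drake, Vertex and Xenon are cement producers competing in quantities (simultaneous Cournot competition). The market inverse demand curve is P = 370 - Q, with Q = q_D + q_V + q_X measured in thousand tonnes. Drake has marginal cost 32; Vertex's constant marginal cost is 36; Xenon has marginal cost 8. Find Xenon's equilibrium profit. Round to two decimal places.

10712.25

Drake's profit: π_D = (370 - Q)q_D - (32q_D). Setting ∂π_D/∂q_D = 0: 338 - 2q_D - (q_V + q_X) = 0.
Vertex's profit: π_V = (370 - Q)q_V - (36q_V). Setting ∂π_V/∂q_V = 0: 334 - 2q_V - (q_D + q_X) = 0.
Xenon's profit: π_X = (370 - Q)q_X - (8q_X). Setting ∂π_X/∂q_X = 0: 362 - 2q_X - (q_D + q_V) = 0.
Adding the 3 conditions: 1034 − 2Q − 2Q = 0, i.e. Q = 517/2.
Back-substituting: q_D = (338 − 517/2) = 159/2, q_V = (334 − 517/2) = 151/2, q_X = (362 − 517/2) = 207/2.
Price P = 370 - 517/2 = 223/2.
Xenon's profit: (223/2 - 8)·(207/2) = 10712.2500.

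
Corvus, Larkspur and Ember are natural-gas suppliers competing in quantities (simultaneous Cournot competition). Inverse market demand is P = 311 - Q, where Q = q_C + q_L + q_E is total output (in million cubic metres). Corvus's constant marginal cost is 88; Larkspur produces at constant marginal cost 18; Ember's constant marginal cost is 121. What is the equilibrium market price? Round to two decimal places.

Corvus's profit: π_C = (311 - Q)q_C - (88q_C). Setting ∂π_C/∂q_C = 0: 223 - 2q_C - (q_L + q_E) = 0.
Larkspur's profit: π_L = (311 - Q)q_L - (18q_L). Setting ∂π_L/∂q_L = 0: 293 - 2q_L - (q_C + q_E) = 0.
Ember's profit: π_E = (311 - Q)q_E - (121q_E). Setting ∂π_E/∂q_E = 0: 190 - 2q_E - (q_C + q_L) = 0.
Adding the 3 first-order conditions: 706 − 4Q = 0, so Q = 353/2.
Back-substituting: q_C = (223 − 353/2) = 93/2, q_L = (293 − 353/2) = 233/2, q_E = (190 − 353/2) = 27/2.
Total output Q = 353/2, so price P = 311 - 353/2 = 269/2.

134.50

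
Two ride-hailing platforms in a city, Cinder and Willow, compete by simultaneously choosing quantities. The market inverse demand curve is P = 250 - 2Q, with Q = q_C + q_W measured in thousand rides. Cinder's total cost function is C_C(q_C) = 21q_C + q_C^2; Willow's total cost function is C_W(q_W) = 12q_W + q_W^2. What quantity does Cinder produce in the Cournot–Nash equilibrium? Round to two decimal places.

Cinder's profit: π_C = (250 - 2Q)q_C - (21q_C + q_C²). Setting ∂π_C/∂q_C = 0: 229 - 6q_C - 2(q_W) = 0.
Willow's first-order condition: 238 - 6q_W - 2(q_C) = 0.
Best responses: q_C = (229 - 2q_W)/6, q_W = (238 - 2q_C)/6.
Substituting one into the other gives q_C = 449/16 and q_W = 485/16.

28.06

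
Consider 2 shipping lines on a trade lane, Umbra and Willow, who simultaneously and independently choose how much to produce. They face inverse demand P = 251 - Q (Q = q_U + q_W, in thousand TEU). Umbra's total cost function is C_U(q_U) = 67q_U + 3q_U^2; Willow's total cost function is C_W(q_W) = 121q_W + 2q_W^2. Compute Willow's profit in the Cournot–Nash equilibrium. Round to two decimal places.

Umbra's profit: π_U = (251 - Q)q_U - (67q_U + 3q_U²). Setting ∂π_U/∂q_U = 0: 184 - 8q_U - (q_W) = 0.
Willow's first-order condition: 130 - 6q_W - (q_U) = 0.
So q_U = (184 - q_W)/8 and q_W = (130 - q_U)/6.
Solving the pair: q_U = 974/47, q_W = 856/47.
Price P = 251 - 1830/47 = 212.0638.
Willow's profit: 212.0638·(856/47) - 121·(856/47) - 2(856/47)² = 995.1145.

995.11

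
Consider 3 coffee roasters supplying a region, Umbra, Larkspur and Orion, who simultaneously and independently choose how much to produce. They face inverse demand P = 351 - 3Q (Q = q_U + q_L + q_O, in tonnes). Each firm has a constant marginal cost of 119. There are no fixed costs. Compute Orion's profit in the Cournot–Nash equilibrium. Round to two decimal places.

1121.33

A representative firm's profit is π_i = q_i(351 - 3Q) - 119q_i.
First-order condition (treating rivals' output as given): 232 - 6q_i - 3·Σ_{j≠i} q_j = 0.
With identical firms every q_j equals q_i, so Σ_{j≠i} q_j = 2q_i and 232 = 12q_i, giving q_i = 58/3.
Price P = 351 - 3·58 = 177.
Orion's profit: (177 - 119)·(58/3) = 1121.3333.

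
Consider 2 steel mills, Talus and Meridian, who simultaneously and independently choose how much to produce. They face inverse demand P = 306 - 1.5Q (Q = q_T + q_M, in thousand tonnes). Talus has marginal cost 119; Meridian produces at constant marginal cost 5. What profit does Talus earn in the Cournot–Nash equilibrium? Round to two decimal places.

394.74

Talus's profit: π_T = (306 - 1.5Q)q_T - (119q_T). Setting ∂π_T/∂q_T = 0: 187 - 3q_T - (3/2)(q_M) = 0.
Meridian's first-order condition: 301 - 3q_M - (3/2)(q_T) = 0.
So q_T = (187 - (3/2)q_M)/3 and q_M = (301 - (3/2)q_T)/3.
Substituting one into the other gives q_T = 146/9 and q_M = 830/9.
Price P = 306 - (3/2)·(976/9) = 430/3.
Talus's profit: (430/3 - 119)·(146/9) = 394.7407.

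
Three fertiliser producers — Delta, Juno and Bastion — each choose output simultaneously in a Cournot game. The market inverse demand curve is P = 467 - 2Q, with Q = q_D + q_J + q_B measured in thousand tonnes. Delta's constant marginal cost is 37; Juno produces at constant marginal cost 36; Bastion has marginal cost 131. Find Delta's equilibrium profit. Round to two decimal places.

Delta's profit: π_D = (467 - 2Q)q_D - (37q_D). Setting ∂π_D/∂q_D = 0: 430 - 4q_D - 2(q_J + q_B) = 0.
Juno's profit: π_J = (467 - 2Q)q_J - (36q_J). Setting ∂π_J/∂q_J = 0: 431 - 4q_J - 2(q_D + q_B) = 0.
Bastion's profit: π_B = (467 - 2Q)q_B - (131q_B). Setting ∂π_B/∂q_B = 0: 336 - 4q_B - 2(q_D + q_J) = 0.
Adding the 3 conditions: 1197 − 4Q − 4Q = 0, i.e. Q = 1197/8.
Back-substituting: q_D = (430 − 1197/4)/2 = 523/8, q_J = (431 − 1197/4)/2 = 527/8, q_B = (336 − 1197/4)/2 = 147/8.
Price P = 467 - 2·(1197/8) = 671/4.
Delta's profit: (671/4 - 37)·(523/8) = 8547.7813.

8547.78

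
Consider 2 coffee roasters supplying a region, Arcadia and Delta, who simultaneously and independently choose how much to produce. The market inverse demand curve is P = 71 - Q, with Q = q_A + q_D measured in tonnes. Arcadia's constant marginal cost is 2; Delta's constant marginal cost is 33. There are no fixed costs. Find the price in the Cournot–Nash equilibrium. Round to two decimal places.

35.33

Arcadia's profit: π_A = (71 - Q)q_A - (2q_A). Setting ∂π_A/∂q_A = 0: 69 - 2q_A - (q_D) = 0.
Delta's first-order condition: 38 - 2q_D - (q_A) = 0.
So q_A = (69 - q_D)/2 and q_D = (38 - q_A)/2.
Solving the pair: q_A = 100/3, q_D = 7/3.
Total output Q = 107/3, so price P = 71 - 107/3 = 106/3.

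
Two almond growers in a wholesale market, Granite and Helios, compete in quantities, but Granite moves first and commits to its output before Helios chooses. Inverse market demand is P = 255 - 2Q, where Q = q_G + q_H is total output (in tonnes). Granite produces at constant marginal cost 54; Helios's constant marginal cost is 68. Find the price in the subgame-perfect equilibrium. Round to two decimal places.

107.75

The follower Helios best-responds to any q_G: π_H = (255 - 2Q)q_H - 68q_H.
Follower FOC: 187 - 2q_G - 4q_H = 0, so q_H(q_G) = (187 - 2q_G)/4.
The leader anticipates this reaction. Substituting into P = 255 - 2Q gives P = 323/2 - q_G, so π_G = (323/2 - q_G)q_G - 54q_G.
The leader's first-order condition 215/2 - 2q_G = 0 yields q_G = 215/4.
Then q_H = (187 - 2·(215/4))/4 = 159/8.
Total output Q = 589/8, so price P = 255 - 2·(589/8) = 431/4.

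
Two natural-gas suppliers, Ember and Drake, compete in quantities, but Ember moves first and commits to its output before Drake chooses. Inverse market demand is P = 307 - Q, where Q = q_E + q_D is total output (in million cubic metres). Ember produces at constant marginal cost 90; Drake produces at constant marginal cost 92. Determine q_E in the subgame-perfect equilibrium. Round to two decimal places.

109.50

Solve by backward induction. Given q_E, the follower Drake maximises π_D = (307 - q_E - q_D)q_D - 92q_D.
Follower FOC: 215 - q_E - 2q_D = 0, so q_D(q_E) = (215 - q_E)/2.
The leader anticipates this reaction. Substituting into P = 307 - Q gives P = 399/2 - (1/2)q_E, so π_E = (399/2 - (1/2)q_E)q_E - 90q_E.
The leader's first-order condition 219/2 - q_E = 0 yields q_E = 219/2.
Then q_D = (215 - 219/2)/2 = 211/4.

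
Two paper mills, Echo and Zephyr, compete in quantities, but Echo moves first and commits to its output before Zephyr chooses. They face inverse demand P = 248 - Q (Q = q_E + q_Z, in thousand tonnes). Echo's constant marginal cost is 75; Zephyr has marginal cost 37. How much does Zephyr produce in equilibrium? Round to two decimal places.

71.75

The follower Zephyr best-responds to any q_E: π_Z = (248 - Q)q_Z - 37q_Z.
∂π_Z/∂q_Z = 211 - q_E - 2q_Z = 0 gives the reaction function q_Z = (211 - q_E)/2.
Echo substitutes q_Z(q_E) into its own profit: π_E = q_E(248 - q_E - (211 - q_E)/2) - 75q_E = (285/2 - (1/2)q_E)q_E - 75q_E.
Maximising: ∂π_E/∂q_E = 135/2 - q_E = 0, giving q_E = 135/2.
Then q_Z = (211 - 135/2)/2 = 287/4.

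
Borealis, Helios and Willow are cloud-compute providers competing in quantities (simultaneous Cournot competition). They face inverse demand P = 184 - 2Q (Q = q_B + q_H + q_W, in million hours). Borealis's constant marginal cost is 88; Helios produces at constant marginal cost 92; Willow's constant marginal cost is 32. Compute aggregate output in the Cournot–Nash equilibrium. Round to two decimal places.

42.50

Borealis's profit: π_B = (184 - 2Q)q_B - (88q_B). Setting ∂π_B/∂q_B = 0: 96 - 4q_B - 2(q_H + q_W) = 0.
Helios's profit: π_H = (184 - 2Q)q_H - (92q_H). Setting ∂π_H/∂q_H = 0: 92 - 4q_H - 2(q_B + q_W) = 0.
Willow's profit: π_W = (184 - 2Q)q_W - (32q_W). Setting ∂π_W/∂q_W = 0: 152 - 4q_W - 2(q_B + q_H) = 0.
Adding the 3 conditions: 340 − 4Q − 4Q = 0, i.e. Q = 85/2.
Back-substituting: q_B = (96 − 85)/2 = 11/2, q_H = (92 − 85)/2 = 7/2, q_W = (152 − 85)/2 = 67/2.
Total output Q = 11/2 + 7/2 + 67/2 = 85/2.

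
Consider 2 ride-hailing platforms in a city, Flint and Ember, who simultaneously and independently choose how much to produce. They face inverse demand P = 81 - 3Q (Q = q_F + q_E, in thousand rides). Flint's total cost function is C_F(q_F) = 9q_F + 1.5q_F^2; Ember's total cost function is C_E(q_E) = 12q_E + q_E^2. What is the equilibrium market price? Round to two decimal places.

Flint's profit: π_F = (81 - 3Q)q_F - (9q_F + (3/2)q_F²). Setting ∂π_F/∂q_F = 0: 72 - 9q_F - 3(q_E) = 0.
Ember's first-order condition: 69 - 8q_E - 3(q_F) = 0.
Best responses: q_F = (72 - 3q_E)/9, q_E = (69 - 3q_F)/8.
Solving the pair: q_F = 41/7, q_E = 45/7.
Total output Q = 86/7, so price P = 81 - 3·(86/7) = 309/7.

44.14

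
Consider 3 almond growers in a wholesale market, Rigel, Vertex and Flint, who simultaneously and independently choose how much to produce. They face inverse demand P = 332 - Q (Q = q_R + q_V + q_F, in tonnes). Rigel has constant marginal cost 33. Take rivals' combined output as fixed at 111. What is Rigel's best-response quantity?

With rivals' combined output fixed at 111, Rigel's profit is π_R = (332 - 111 - q_R)q_R - (33q_R) = (221 - q_R)q_R - (33q_R).
∂π_R/∂q_R = 188 - 2q_R = 0, so q_R = 94.

94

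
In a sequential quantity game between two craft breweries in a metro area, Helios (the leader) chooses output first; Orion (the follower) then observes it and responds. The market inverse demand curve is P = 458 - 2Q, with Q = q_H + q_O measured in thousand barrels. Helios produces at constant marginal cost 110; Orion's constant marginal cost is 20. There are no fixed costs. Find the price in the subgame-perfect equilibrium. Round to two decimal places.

174.50

Solve by backward induction. Given q_H, the follower Orion maximises π_O = (458 - 2q_H - 2q_O)q_O - 20q_O.
Setting the follower's marginal profit to zero, 438 - 2q_H - 4q_O = 0, i.e. q_O = (438 - 2q_H)/4.
Helios substitutes q_O(q_H) into its own profit: π_H = q_H(458 - 2q_H - (438 - 2q_H)/2) - 110q_H = (239 - q_H)q_H - 110q_H.
Leader FOC: 129 - 2q_H = 0, so q_H = 129/2.
Then q_O = (438 - 2·(129/2))/4 = 309/4.
Total output Q = 567/4, so price P = 458 - 2·(567/4) = 349/2.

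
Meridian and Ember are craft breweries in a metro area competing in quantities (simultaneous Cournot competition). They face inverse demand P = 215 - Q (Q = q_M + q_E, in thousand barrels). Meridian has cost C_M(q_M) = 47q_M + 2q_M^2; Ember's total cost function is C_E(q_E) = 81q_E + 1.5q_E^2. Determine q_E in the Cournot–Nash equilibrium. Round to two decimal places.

21.93

Meridian's profit: π_M = (215 - Q)q_M - (47q_M + 2q_M²). Setting ∂π_M/∂q_M = 0: 168 - 6q_M - (q_E) = 0.
Ember's first-order condition: 134 - 5q_E - (q_M) = 0.
Rearranging gives the reaction functions q_M = (168 - q_E)/6 and q_E = (134 - q_M)/5.
Solving the pair: q_M = 706/29, q_E = 636/29.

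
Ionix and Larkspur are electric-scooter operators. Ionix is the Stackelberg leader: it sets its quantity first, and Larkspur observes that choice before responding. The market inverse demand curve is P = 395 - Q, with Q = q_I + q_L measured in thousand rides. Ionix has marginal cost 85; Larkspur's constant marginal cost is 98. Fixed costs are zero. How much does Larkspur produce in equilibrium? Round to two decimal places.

Solve by backward induction. Given q_I, the follower Larkspur maximises π_L = (395 - q_I - q_L)q_L - 98q_L.
Setting the follower's marginal profit to zero, 297 - q_I - 2q_L = 0, i.e. q_L = (297 - q_I)/2.
The leader anticipates this reaction. Substituting into P = 395 - Q gives P = 493/2 - (1/2)q_I, so π_I = (493/2 - (1/2)q_I)q_I - 85q_I.
The leader's first-order condition 323/2 - q_I = 0 yields q_I = 323/2.
Then q_L = (297 - 323/2)/2 = 271/4.

67.75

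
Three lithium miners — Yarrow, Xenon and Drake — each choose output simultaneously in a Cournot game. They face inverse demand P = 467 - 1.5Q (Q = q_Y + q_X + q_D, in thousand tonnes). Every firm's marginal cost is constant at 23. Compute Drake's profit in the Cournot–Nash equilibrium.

8214

A representative firm's profit is π_i = q_i(467 - 1.5Q) - 23q_i.
Setting ∂π_i/∂q_i = 0 with rivals' quantities fixed: 444 - 3q_i - (3/2)·Σ_{j≠i} q_j = 0.
By symmetry each firm produces the same amount; substituting Σ_{j≠i} q_j = 2q_i yields q_i = 444/6 = 74.
Price P = 467 - (3/2)·222 = 134.
Drake's profit: (134 - 23)·74 = 8214.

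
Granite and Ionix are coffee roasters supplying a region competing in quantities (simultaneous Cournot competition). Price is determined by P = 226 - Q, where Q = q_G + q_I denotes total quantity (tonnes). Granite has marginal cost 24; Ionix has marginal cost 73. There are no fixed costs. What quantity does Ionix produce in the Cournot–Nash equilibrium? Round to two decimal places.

34.67

Granite's profit: π_G = (226 - Q)q_G - (24q_G). Setting ∂π_G/∂q_G = 0: 202 - 2q_G - (q_I) = 0.
Ionix's first-order condition: 153 - 2q_I - (q_G) = 0.
So q_G = (202 - q_I)/2 and q_I = (153 - q_G)/2.
Substituting one into the other gives q_G = 251/3 and q_I = 104/3.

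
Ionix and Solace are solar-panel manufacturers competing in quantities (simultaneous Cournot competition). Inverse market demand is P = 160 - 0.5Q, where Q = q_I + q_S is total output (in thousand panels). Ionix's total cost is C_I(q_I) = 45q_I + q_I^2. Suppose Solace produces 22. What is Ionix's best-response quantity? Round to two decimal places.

With the rival's output fixed at 22, Ionix's profit is π_I = (160 - (1/2)·22 - (1/2)q_I)q_I - (45q_I + q_I²) = (149 - (1/2)q_I)q_I - (45q_I + q_I²).
∂π_I/∂q_I = 104 - 3q_I = 0, so q_I = 104/3.

34.67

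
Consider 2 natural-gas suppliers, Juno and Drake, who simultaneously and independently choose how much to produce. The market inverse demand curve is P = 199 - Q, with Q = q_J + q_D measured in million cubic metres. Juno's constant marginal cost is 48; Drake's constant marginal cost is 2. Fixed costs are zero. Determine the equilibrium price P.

83

Juno's profit: π_J = (199 - Q)q_J - (48q_J). Setting ∂π_J/∂q_J = 0: 151 - 2q_J - (q_D) = 0.
Drake's profit: π_D = (199 - Q)q_D - (2q_D). Setting ∂π_D/∂q_D = 0: 197 - 2q_D - (q_J) = 0.
So q_J = (151 - q_D)/2 and q_D = (197 - q_J)/2.
Solving the pair: q_J = 35, q_D = 81.
Total output Q = 116, so price P = 199 - 116 = 83.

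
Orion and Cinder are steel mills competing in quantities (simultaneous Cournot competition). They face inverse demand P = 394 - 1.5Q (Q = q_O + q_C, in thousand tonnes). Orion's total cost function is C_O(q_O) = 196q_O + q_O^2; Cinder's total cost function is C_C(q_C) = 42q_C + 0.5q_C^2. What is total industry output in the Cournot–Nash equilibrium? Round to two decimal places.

97.30

Orion's profit: π_O = (394 - 1.5Q)q_O - (196q_O + q_O²). Setting ∂π_O/∂q_O = 0: 198 - 5q_O - (3/2)(q_C) = 0.
Cinder's first-order condition: 352 - 4q_C - (3/2)(q_O) = 0.
So q_O = (198 - (3/2)q_C)/5 and q_C = (352 - (3/2)q_O)/4.
Substituting one into the other gives q_O = 1056/71 and q_C = 82.4225.
Total output Q = 1056/71 + 82.4225 = 97.2958.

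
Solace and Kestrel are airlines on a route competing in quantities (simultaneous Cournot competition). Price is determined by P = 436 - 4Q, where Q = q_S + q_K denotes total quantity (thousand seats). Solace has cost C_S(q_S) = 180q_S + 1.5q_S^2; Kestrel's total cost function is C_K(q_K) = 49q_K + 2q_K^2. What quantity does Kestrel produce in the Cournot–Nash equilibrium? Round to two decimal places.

27.87

Solace's profit: π_S = (436 - 4Q)q_S - (180q_S + (3/2)q_S²). Setting ∂π_S/∂q_S = 0: 256 - 11q_S - 4(q_K) = 0.
Kestrel's profit: π_K = (436 - 4Q)q_K - (49q_K + 2q_K²). Setting ∂π_K/∂q_K = 0: 387 - 12q_K - 4(q_S) = 0.
So q_S = (256 - 4q_K)/11 and q_K = (387 - 4q_S)/12.
Substituting one into the other gives q_S = 381/29 and q_K = 27.8707.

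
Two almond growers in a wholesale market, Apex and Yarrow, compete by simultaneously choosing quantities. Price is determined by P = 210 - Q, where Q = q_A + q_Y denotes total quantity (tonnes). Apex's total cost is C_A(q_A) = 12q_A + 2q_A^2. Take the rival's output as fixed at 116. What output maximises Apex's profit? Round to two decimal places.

With the rival's output fixed at 116, Apex's profit is π_A = (210 - 116 - q_A)q_A - (12q_A + 2q_A²) = (94 - q_A)q_A - (12q_A + 2q_A²).
∂π_A/∂q_A = 82 - 6q_A = 0, so q_A = 41/3.

13.67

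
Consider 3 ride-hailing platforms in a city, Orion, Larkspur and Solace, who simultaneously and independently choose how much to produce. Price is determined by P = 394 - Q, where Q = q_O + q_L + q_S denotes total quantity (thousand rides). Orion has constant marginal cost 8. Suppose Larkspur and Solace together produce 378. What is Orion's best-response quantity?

With rivals' combined output fixed at 378, Orion's profit is π_O = (394 - 378 - q_O)q_O - (8q_O) = (16 - q_O)q_O - (8q_O).
∂π_O/∂q_O = 8 - 2q_O = 0, so q_O = 4.

4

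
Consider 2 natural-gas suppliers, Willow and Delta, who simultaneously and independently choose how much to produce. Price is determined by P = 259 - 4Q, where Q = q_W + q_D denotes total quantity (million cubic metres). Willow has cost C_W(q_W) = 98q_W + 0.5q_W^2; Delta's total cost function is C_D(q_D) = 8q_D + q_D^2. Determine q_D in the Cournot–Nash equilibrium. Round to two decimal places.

Willow's profit: π_W = (259 - 4Q)q_W - (98q_W + (1/2)q_W²). Setting ∂π_W/∂q_W = 0: 161 - 9q_W - 4(q_D) = 0.
Delta's first-order condition: 251 - 10q_D - 4(q_W) = 0.
Best responses: q_W = (161 - 4q_D)/9, q_D = (251 - 4q_W)/10.
Substituting one into the other gives q_W = 303/37 and q_D = 1615/74.

21.82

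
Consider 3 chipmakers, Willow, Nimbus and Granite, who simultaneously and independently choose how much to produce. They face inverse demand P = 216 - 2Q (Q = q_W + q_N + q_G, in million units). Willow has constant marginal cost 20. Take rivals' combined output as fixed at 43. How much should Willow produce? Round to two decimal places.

With rivals' combined output fixed at 43, Willow's profit is π_W = (216 - 2·43 - 2q_W)q_W - (20q_W) = (130 - 2q_W)q_W - (20q_W).
∂π_W/∂q_W = 110 - 4q_W = 0, so q_W = 55/2.

27.50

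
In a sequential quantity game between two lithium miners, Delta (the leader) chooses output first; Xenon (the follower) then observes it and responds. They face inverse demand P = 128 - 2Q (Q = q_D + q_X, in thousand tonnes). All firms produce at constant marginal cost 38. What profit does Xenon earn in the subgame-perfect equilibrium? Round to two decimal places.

The follower Xenon best-responds to any q_D: π_X = (128 - 2Q)q_X - 38q_X.
Follower FOC: 90 - 2q_D - 4q_X = 0, so q_X(q_D) = (90 - 2q_D)/4.
Delta substitutes q_X(q_D) into its own profit: π_D = q_D(128 - 2q_D - (90 - 2q_D)/2) - 38q_D = (83 - q_D)q_D - 38q_D.
The leader's first-order condition 45 - 2q_D = 0 yields q_D = 45/2.
Then q_X = (90 - 2·(45/2))/4 = 45/4.
Price P = 128 - 2·(135/4) = 121/2.
Xenon's profit: (121/2 - 38)·(45/4) = 253.1250.

253.13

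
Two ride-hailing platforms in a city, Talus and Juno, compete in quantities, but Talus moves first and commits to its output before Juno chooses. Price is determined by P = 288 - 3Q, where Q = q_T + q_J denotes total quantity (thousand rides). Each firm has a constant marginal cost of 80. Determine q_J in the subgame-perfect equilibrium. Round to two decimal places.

Solve by backward induction. Given q_T, the follower Juno maximises π_J = (288 - 3q_T - 3q_J)q_J - 80q_J.
Follower FOC: 208 - 3q_T - 6q_J = 0, so q_J(q_T) = (208 - 3q_T)/6.
Talus substitutes q_J(q_T) into its own profit: π_T = q_T(288 - 3q_T - (208 - 3q_T)/2) - 80q_T = (184 - (3/2)q_T)q_T - 80q_T.
Maximising: ∂π_T/∂q_T = 104 - 3q_T = 0, giving q_T = 104/3.
Then q_J = (208 - 3·(104/3))/6 = 52/3.

17.33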